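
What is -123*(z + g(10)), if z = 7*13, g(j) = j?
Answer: -12423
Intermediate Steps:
z = 91
-123*(z + g(10)) = -123*(91 + 10) = -123*101 = -12423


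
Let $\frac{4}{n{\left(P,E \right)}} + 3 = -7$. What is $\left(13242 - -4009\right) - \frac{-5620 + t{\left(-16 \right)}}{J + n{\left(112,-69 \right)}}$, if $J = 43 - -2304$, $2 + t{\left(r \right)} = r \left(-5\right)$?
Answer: $\frac{202433693}{11733} \approx 17253.0$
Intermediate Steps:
$n{\left(P,E \right)} = - \frac{2}{5}$ ($n{\left(P,E \right)} = \frac{4}{-3 - 7} = \frac{4}{-10} = 4 \left(- \frac{1}{10}\right) = - \frac{2}{5}$)
$t{\left(r \right)} = -2 - 5 r$ ($t{\left(r \right)} = -2 + r \left(-5\right) = -2 - 5 r$)
$J = 2347$ ($J = 43 + 2304 = 2347$)
$\left(13242 - -4009\right) - \frac{-5620 + t{\left(-16 \right)}}{J + n{\left(112,-69 \right)}} = \left(13242 - -4009\right) - \frac{-5620 - -78}{2347 - \frac{2}{5}} = \left(13242 + 4009\right) - \frac{-5620 + \left(-2 + 80\right)}{\frac{11733}{5}} = 17251 - \left(-5620 + 78\right) \frac{5}{11733} = 17251 - \left(-5542\right) \frac{5}{11733} = 17251 - - \frac{27710}{11733} = 17251 + \frac{27710}{11733} = \frac{202433693}{11733}$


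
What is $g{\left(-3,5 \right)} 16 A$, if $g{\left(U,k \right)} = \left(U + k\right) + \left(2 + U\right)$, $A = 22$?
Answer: $352$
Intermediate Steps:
$g{\left(U,k \right)} = 2 + k + 2 U$
$g{\left(-3,5 \right)} 16 A = \left(2 + 5 + 2 \left(-3\right)\right) 16 \cdot 22 = \left(2 + 5 - 6\right) 16 \cdot 22 = 1 \cdot 16 \cdot 22 = 16 \cdot 22 = 352$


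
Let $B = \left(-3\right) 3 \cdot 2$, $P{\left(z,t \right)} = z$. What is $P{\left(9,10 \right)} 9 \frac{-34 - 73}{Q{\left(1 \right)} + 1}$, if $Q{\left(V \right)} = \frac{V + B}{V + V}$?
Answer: $\frac{5778}{5} \approx 1155.6$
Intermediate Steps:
$B = -18$ ($B = \left(-9\right) 2 = -18$)
$Q{\left(V \right)} = \frac{-18 + V}{2 V}$ ($Q{\left(V \right)} = \frac{V - 18}{V + V} = \frac{-18 + V}{2 V}$)
$P{\left(9,10 \right)} 9 \frac{-34 - 73}{Q{\left(1 \right)} + 1} = 9 \cdot 9 \frac{-34 - 73}{\frac{-18 + 1}{2 \cdot 1} + 1} = 81 \left(- \frac{107}{\frac{1}{2} \cdot 1 \left(-17\right) + 1}\right) = 81 \left(- \frac{107}{- \frac{17}{2} + 1}\right) = 81 \left(- \frac{107}{- \frac{15}{2}}\right) = 81 \left(\left(-107\right) \left(- \frac{2}{15}\right)\right) = 81 \cdot \frac{214}{15} = \frac{5778}{5}$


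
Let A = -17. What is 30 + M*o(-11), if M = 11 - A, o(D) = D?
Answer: -278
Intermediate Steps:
M = 28 (M = 11 - 1*(-17) = 11 + 17 = 28)
30 + M*o(-11) = 30 + 28*(-11) = 30 - 308 = -278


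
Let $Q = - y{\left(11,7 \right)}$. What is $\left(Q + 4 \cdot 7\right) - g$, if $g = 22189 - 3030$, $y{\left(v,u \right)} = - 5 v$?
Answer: $-19076$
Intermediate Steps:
$g = 19159$
$Q = 55$ ($Q = - \left(-5\right) 11 = \left(-1\right) \left(-55\right) = 55$)
$\left(Q + 4 \cdot 7\right) - g = \left(55 + 4 \cdot 7\right) - 19159 = \left(55 + 28\right) - 19159 = 83 - 19159 = -19076$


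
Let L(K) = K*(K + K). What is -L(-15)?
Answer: -450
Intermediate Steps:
L(K) = 2*K² (L(K) = K*(2*K) = 2*K²)
-L(-15) = -2*(-15)² = -2*225 = -1*450 = -450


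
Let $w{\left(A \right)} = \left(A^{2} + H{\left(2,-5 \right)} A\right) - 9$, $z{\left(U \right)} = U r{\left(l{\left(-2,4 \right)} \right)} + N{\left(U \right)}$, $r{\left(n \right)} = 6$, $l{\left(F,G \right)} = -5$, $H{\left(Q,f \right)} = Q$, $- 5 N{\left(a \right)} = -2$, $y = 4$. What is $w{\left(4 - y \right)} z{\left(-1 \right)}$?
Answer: $\frac{252}{5} \approx 50.4$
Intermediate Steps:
$N{\left(a \right)} = \frac{2}{5}$ ($N{\left(a \right)} = \left(- \frac{1}{5}\right) \left(-2\right) = \frac{2}{5}$)
$z{\left(U \right)} = \frac{2}{5} + 6 U$ ($z{\left(U \right)} = U 6 + \frac{2}{5} = 6 U + \frac{2}{5} = \frac{2}{5} + 6 U$)
$w{\left(A \right)} = -9 + A^{2} + 2 A$ ($w{\left(A \right)} = \left(A^{2} + 2 A\right) - 9 = -9 + A^{2} + 2 A$)
$w{\left(4 - y \right)} z{\left(-1 \right)} = \left(-9 + \left(4 - 4\right)^{2} + 2 \left(4 - 4\right)\right) \left(\frac{2}{5} + 6 \left(-1\right)\right) = \left(-9 + \left(4 - 4\right)^{2} + 2 \left(4 - 4\right)\right) \left(\frac{2}{5} - 6\right) = \left(-9 + 0^{2} + 2 \cdot 0\right) \left(- \frac{28}{5}\right) = \left(-9 + 0 + 0\right) \left(- \frac{28}{5}\right) = \left(-9\right) \left(- \frac{28}{5}\right) = \frac{252}{5}$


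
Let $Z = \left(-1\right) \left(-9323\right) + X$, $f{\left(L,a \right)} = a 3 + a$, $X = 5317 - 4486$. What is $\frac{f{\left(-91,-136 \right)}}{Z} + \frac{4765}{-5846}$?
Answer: $- \frac{25782017}{29680142} \approx -0.86866$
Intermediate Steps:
$X = 831$
$f{\left(L,a \right)} = 4 a$ ($f{\left(L,a \right)} = 3 a + a = 4 a$)
$Z = 10154$ ($Z = \left(-1\right) \left(-9323\right) + 831 = 9323 + 831 = 10154$)
$\frac{f{\left(-91,-136 \right)}}{Z} + \frac{4765}{-5846} = \frac{4 \left(-136\right)}{10154} + \frac{4765}{-5846} = \left(-544\right) \frac{1}{10154} + 4765 \left(- \frac{1}{5846}\right) = - \frac{272}{5077} - \frac{4765}{5846} = - \frac{25782017}{29680142}$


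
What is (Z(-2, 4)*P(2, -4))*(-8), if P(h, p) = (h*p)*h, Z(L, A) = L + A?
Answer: 256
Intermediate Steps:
Z(L, A) = A + L
P(h, p) = p*h²
(Z(-2, 4)*P(2, -4))*(-8) = ((4 - 2)*(-4*2²))*(-8) = (2*(-4*4))*(-8) = (2*(-16))*(-8) = -32*(-8) = 256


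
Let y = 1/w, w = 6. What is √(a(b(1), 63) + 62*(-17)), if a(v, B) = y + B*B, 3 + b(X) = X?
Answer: √104946/6 ≈ 53.992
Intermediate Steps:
b(X) = -3 + X
y = ⅙ (y = 1/6 = ⅙ ≈ 0.16667)
a(v, B) = ⅙ + B² (a(v, B) = ⅙ + B*B = ⅙ + B²)
√(a(b(1), 63) + 62*(-17)) = √((⅙ + 63²) + 62*(-17)) = √((⅙ + 3969) - 1054) = √(23815/6 - 1054) = √(17491/6) = √104946/6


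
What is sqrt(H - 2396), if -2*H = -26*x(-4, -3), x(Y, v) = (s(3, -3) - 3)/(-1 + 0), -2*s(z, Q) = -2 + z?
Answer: I*sqrt(9402)/2 ≈ 48.482*I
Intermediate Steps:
s(z, Q) = 1 - z/2 (s(z, Q) = -(-2 + z)/2 = 1 - z/2)
x(Y, v) = 7/2 (x(Y, v) = ((1 - 1/2*3) - 3)/(-1 + 0) = ((1 - 3/2) - 3)/(-1) = (-1/2 - 3)*(-1) = -7/2*(-1) = 7/2)
H = 91/2 (H = -(-13)*7/2 = -1/2*(-91) = 91/2 ≈ 45.500)
sqrt(H - 2396) = sqrt(91/2 - 2396) = sqrt(-4701/2) = I*sqrt(9402)/2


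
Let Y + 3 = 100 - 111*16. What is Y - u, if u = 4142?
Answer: -5821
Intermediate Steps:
Y = -1679 (Y = -3 + (100 - 111*16) = -3 + (100 - 1776) = -3 - 1676 = -1679)
Y - u = -1679 - 1*4142 = -1679 - 4142 = -5821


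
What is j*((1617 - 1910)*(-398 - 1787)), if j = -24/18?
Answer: -2560820/3 ≈ -8.5361e+5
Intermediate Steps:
j = -4/3 (j = -24*1/18 = -4/3 ≈ -1.3333)
j*((1617 - 1910)*(-398 - 1787)) = -4*(1617 - 1910)*(-398 - 1787)/3 = -(-1172)*(-2185)/3 = -4/3*640205 = -2560820/3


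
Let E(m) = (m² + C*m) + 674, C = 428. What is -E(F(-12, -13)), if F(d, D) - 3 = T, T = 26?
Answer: -13927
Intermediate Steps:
F(d, D) = 29 (F(d, D) = 3 + 26 = 29)
E(m) = 674 + m² + 428*m (E(m) = (m² + 428*m) + 674 = 674 + m² + 428*m)
-E(F(-12, -13)) = -(674 + 29² + 428*29) = -(674 + 841 + 12412) = -1*13927 = -13927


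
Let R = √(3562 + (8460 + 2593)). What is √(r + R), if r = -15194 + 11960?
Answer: √(-3234 + √14615) ≈ 55.795*I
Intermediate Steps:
r = -3234
R = √14615 (R = √(3562 + 11053) = √14615 ≈ 120.89)
√(r + R) = √(-3234 + √14615)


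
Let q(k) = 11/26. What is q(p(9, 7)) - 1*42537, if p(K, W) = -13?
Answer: -1105951/26 ≈ -42537.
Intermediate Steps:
q(k) = 11/26 (q(k) = 11*(1/26) = 11/26)
q(p(9, 7)) - 1*42537 = 11/26 - 1*42537 = 11/26 - 42537 = -1105951/26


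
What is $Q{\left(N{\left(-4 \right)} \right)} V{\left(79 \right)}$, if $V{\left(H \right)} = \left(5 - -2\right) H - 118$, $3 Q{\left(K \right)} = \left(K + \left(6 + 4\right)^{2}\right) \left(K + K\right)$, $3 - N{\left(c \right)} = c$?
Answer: $217210$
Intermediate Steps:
$N{\left(c \right)} = 3 - c$
$Q{\left(K \right)} = \frac{2 K \left(100 + K\right)}{3}$ ($Q{\left(K \right)} = \frac{\left(K + \left(6 + 4\right)^{2}\right) \left(K + K\right)}{3} = \frac{\left(K + 10^{2}\right) 2 K}{3} = \frac{\left(K + 100\right) 2 K}{3} = \frac{\left(100 + K\right) 2 K}{3} = \frac{2 K \left(100 + K\right)}{3}$)
$V{\left(H \right)} = -118 + 7 H$ ($V{\left(H \right)} = \left(5 + 2\right) H - 118 = 7 H - 118 = -118 + 7 H$)
$Q{\left(N{\left(-4 \right)} \right)} V{\left(79 \right)} = \frac{2 \left(3 - -4\right) \left(100 + \left(3 - -4\right)\right)}{3} \left(-118 + 7 \cdot 79\right) = \frac{2 \left(3 + 4\right) \left(100 + \left(3 + 4\right)\right)}{3} \left(-118 + 553\right) = \frac{2}{3} \cdot 7 \left(100 + 7\right) 435 = \frac{2}{3} \cdot 7 \cdot 107 \cdot 435 = \frac{1498}{3} \cdot 435 = 217210$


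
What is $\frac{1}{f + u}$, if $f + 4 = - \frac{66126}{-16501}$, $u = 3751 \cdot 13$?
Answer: $\frac{16501}{804638385} \approx 2.0507 \cdot 10^{-5}$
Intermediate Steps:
$u = 48763$
$f = \frac{122}{16501}$ ($f = -4 - \frac{66126}{-16501} = -4 - - \frac{66126}{16501} = -4 + \frac{66126}{16501} = \frac{122}{16501} \approx 0.0073935$)
$\frac{1}{f + u} = \frac{1}{\frac{122}{16501} + 48763} = \frac{1}{\frac{804638385}{16501}} = \frac{16501}{804638385}$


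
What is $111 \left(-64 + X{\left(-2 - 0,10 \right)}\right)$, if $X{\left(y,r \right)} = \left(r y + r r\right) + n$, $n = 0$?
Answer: $1776$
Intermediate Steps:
$X{\left(y,r \right)} = r^{2} + r y$ ($X{\left(y,r \right)} = \left(r y + r r\right) + 0 = \left(r y + r^{2}\right) + 0 = \left(r^{2} + r y\right) + 0 = r^{2} + r y$)
$111 \left(-64 + X{\left(-2 - 0,10 \right)}\right) = 111 \left(-64 + 10 \left(10 - 2\right)\right) = 111 \left(-64 + 10 \cdot 8\right) = 111 \left(-64 + 80\right) = 111 \cdot 16 = 1776$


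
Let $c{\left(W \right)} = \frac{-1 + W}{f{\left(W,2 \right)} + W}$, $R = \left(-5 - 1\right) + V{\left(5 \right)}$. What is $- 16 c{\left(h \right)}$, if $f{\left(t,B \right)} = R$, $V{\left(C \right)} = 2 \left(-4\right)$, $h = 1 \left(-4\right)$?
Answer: $- \frac{40}{9} \approx -4.4444$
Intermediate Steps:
$h = -4$
$V{\left(C \right)} = -8$
$R = -14$ ($R = \left(-5 - 1\right) - 8 = -6 - 8 = -14$)
$f{\left(t,B \right)} = -14$
$c{\left(W \right)} = \frac{-1 + W}{-14 + W}$
$- 16 c{\left(h \right)} = - 16 \frac{-1 - 4}{-14 - 4} = - 16 \frac{1}{-18} \left(-5\right) = - 16 \left(\left(- \frac{1}{18}\right) \left(-5\right)\right) = \left(-16\right) \frac{5}{18} = - \frac{40}{9}$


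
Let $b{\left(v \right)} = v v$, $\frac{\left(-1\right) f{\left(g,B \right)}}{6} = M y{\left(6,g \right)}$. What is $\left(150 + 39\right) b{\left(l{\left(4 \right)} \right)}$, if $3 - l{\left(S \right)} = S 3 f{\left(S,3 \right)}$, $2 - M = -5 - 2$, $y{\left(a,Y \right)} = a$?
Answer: $2861437509$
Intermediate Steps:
$M = 9$ ($M = 2 - \left(-5 - 2\right) = 2 - -7 = 2 + 7 = 9$)
$f{\left(g,B \right)} = -324$ ($f{\left(g,B \right)} = - 6 \cdot 9 \cdot 6 = \left(-6\right) 54 = -324$)
$l{\left(S \right)} = 3 + 972 S$ ($l{\left(S \right)} = 3 - S 3 \left(-324\right) = 3 - 3 S \left(-324\right) = 3 - - 972 S = 3 + 972 S$)
$b{\left(v \right)} = v^{2}$
$\left(150 + 39\right) b{\left(l{\left(4 \right)} \right)} = \left(150 + 39\right) \left(3 + 972 \cdot 4\right)^{2} = 189 \left(3 + 3888\right)^{2} = 189 \cdot 3891^{2} = 189 \cdot 15139881 = 2861437509$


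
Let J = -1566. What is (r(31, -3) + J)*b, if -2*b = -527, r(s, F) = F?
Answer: -826863/2 ≈ -4.1343e+5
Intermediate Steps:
b = 527/2 (b = -½*(-527) = 527/2 ≈ 263.50)
(r(31, -3) + J)*b = (-3 - 1566)*(527/2) = -1569*527/2 = -826863/2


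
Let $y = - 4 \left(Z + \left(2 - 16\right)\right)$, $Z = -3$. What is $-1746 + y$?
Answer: $-1678$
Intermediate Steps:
$y = 68$ ($y = - 4 \left(-3 + \left(2 - 16\right)\right) = - 4 \left(-3 - 14\right) = \left(-4\right) \left(-17\right) = 68$)
$-1746 + y = -1746 + 68 = -1678$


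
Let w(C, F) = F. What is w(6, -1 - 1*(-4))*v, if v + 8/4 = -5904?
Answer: -17718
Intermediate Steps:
v = -5906 (v = -2 - 5904 = -5906)
w(6, -1 - 1*(-4))*v = (-1 - 1*(-4))*(-5906) = (-1 + 4)*(-5906) = 3*(-5906) = -17718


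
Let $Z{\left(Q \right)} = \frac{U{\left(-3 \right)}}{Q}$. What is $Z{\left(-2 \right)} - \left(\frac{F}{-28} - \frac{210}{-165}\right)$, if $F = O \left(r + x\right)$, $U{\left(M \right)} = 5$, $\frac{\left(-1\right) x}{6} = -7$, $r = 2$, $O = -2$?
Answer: $- \frac{1065}{154} \approx -6.9156$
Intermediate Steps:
$x = 42$ ($x = \left(-6\right) \left(-7\right) = 42$)
$F = -88$ ($F = - 2 \left(2 + 42\right) = \left(-2\right) 44 = -88$)
$Z{\left(Q \right)} = \frac{5}{Q}$
$Z{\left(-2 \right)} - \left(\frac{F}{-28} - \frac{210}{-165}\right) = \frac{5}{-2} - \left(- \frac{88}{-28} - \frac{210}{-165}\right) = 5 \left(- \frac{1}{2}\right) - \left(\left(-88\right) \left(- \frac{1}{28}\right) - - \frac{14}{11}\right) = - \frac{5}{2} - \left(\frac{22}{7} + \frac{14}{11}\right) = - \frac{5}{2} - \frac{340}{77} = - \frac{1065}{154}$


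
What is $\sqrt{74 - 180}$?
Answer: $i \sqrt{106} \approx 10.296 i$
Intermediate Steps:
$\sqrt{74 - 180} = \sqrt{-106} = i \sqrt{106}$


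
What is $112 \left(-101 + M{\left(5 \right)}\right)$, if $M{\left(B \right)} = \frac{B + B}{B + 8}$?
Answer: $- \frac{145936}{13} \approx -11226.0$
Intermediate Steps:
$M{\left(B \right)} = \frac{2 B}{8 + B}$
$112 \left(-101 + M{\left(5 \right)}\right) = 112 \left(-101 + 2 \cdot 5 \frac{1}{8 + 5}\right) = 112 \left(-101 + 2 \cdot 5 \cdot \frac{1}{13}\right) = 112 \left(-101 + \frac{10}{13}\right) = 112 \left(- \frac{1303}{13}\right) = - \frac{145936}{13}$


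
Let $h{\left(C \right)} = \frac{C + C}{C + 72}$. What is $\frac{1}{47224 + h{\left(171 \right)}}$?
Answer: $\frac{27}{1275086} \approx 2.1175 \cdot 10^{-5}$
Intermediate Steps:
$h{\left(C \right)} = \frac{2 C}{72 + C}$
$\frac{1}{47224 + h{\left(171 \right)}} = \frac{1}{47224 + 2 \cdot 171 \frac{1}{72 + 171}} = \frac{1}{47224 + 2 \cdot 171 \cdot \frac{1}{243}} = \frac{1}{47224 + \frac{38}{27}} = \frac{1}{\frac{1275086}{27}} = \frac{27}{1275086}$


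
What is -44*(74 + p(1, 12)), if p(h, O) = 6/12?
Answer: -3278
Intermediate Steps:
p(h, O) = ½ (p(h, O) = 6*(1/12) = ½)
-44*(74 + p(1, 12)) = -44*(74 + ½) = -44*149/2 = -3278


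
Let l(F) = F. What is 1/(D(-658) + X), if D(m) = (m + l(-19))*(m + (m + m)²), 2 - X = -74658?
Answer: -1/1171946386 ≈ -8.5328e-10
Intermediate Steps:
X = 74660 (X = 2 - 1*(-74658) = 2 + 74658 = 74660)
D(m) = (-19 + m)*(m + 4*m²) (D(m) = (m - 19)*(m + (m + m)²) = (-19 + m)*(m + (2*m)²) = (-19 + m)*(m + 4*m²))
1/(D(-658) + X) = 1/(-658*(-19 - 75*(-658) + 4*(-658)²) + 74660) = 1/(-658*(-19 + 49350 + 4*432964) + 74660) = 1/(-658*(-19 + 49350 + 1731856) + 74660) = 1/(-658*1781187 + 74660) = 1/(-1172021046 + 74660) = 1/(-1171946386) = -1/1171946386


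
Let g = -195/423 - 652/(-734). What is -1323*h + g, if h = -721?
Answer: 49360605712/51747 ≈ 9.5388e+5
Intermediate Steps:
g = 22111/51747 (g = -195*1/423 - 652*(-1/734) = -65/141 + 326/367 = 22111/51747 ≈ 0.42729)
-1323*h + g = -1323*(-721) + 22111/51747 = 953883 + 22111/51747 = 49360605712/51747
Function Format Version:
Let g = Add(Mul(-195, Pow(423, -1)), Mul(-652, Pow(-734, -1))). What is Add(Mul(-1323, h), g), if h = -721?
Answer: Rational(49360605712, 51747) ≈ 9.5388e+5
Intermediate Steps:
g = Rational(22111, 51747) (g = Add(Mul(-195, Rational(1, 423)), Mul(-652, Rational(-1, 734))) = Add(Rational(-65, 141), Rational(326, 367)) = Rational(22111, 51747) ≈ 0.42729)
Add(Mul(-1323, h), g) = Add(Mul(-1323, -721), Rational(22111, 51747)) = Add(953883, Rational(22111, 51747)) = Rational(49360605712, 51747)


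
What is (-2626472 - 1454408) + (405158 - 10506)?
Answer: -3686228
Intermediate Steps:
(-2626472 - 1454408) + (405158 - 10506) = -4080880 + 394652 = -3686228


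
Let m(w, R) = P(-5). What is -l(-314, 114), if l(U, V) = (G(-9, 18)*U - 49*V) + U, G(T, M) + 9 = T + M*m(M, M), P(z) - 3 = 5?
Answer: 45464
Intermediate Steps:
P(z) = 8 (P(z) = 3 + 5 = 8)
m(w, R) = 8
G(T, M) = -9 + T + 8*M (G(T, M) = -9 + (T + M*8) = -9 + (T + 8*M) = -9 + T + 8*M)
l(U, V) = -49*V + 127*U (l(U, V) = ((-9 - 9 + 8*18)*U - 49*V) + U = ((-9 - 9 + 144)*U - 49*V) + U = (126*U - 49*V) + U = (-49*V + 126*U) + U = -49*V + 127*U)
-l(-314, 114) = -(-49*114 + 127*(-314)) = -(-5586 - 39878) = -1*(-45464) = 45464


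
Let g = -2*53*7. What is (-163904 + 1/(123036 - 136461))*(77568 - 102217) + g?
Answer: 54237925732099/13425 ≈ 4.0401e+9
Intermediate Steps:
g = -742 (g = -106*7 = -742)
(-163904 + 1/(123036 - 136461))*(77568 - 102217) + g = (-163904 + 1/(123036 - 136461))*(77568 - 102217) - 742 = (-163904 + 1/(-13425))*(-24649) - 742 = (-163904 - 1/13425)*(-24649) - 742 = -2200411201/13425*(-24649) - 742 = 54237935693449/13425 - 742 = 54237925732099/13425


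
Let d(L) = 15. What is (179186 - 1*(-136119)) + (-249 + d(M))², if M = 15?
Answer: 370061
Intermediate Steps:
(179186 - 1*(-136119)) + (-249 + d(M))² = (179186 - 1*(-136119)) + (-249 + 15)² = (179186 + 136119) + (-234)² = 315305 + 54756 = 370061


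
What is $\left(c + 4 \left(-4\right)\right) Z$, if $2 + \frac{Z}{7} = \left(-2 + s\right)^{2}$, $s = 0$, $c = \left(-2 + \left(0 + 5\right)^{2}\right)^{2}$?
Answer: $7182$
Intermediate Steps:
$c = 529$ ($c = \left(-2 + 5^{2}\right)^{2} = \left(-2 + 25\right)^{2} = 23^{2} = 529$)
$Z = 14$ ($Z = -14 + 7 \left(-2 + 0\right)^{2} = -14 + 7 \left(-2\right)^{2} = -14 + 7 \cdot 4 = -14 + 28 = 14$)
$\left(c + 4 \left(-4\right)\right) Z = \left(529 + 4 \left(-4\right)\right) 14 = \left(529 - 16\right) 14 = 513 \cdot 14 = 7182$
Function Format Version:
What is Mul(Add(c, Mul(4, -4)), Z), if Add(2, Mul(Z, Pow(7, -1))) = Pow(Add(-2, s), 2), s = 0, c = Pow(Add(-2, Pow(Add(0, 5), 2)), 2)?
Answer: 7182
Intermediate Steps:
c = 529 (c = Pow(Add(-2, Pow(5, 2)), 2) = Pow(Add(-2, 25), 2) = Pow(23, 2) = 529)
Z = 14 (Z = Add(-14, Mul(7, Pow(Add(-2, 0), 2))) = Add(-14, Mul(7, Pow(-2, 2))) = Add(-14, Mul(7, 4)) = Add(-14, 28) = 14)
Mul(Add(c, Mul(4, -4)), Z) = Mul(Add(529, Mul(4, -4)), 14) = Mul(Add(529, -16), 14) = Mul(513, 14) = 7182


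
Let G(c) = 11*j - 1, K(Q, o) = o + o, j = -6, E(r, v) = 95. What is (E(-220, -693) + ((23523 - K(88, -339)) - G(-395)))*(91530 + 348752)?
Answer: 10726590366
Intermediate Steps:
K(Q, o) = 2*o
G(c) = -67 (G(c) = 11*(-6) - 1 = -66 - 1 = -67)
(E(-220, -693) + ((23523 - K(88, -339)) - G(-395)))*(91530 + 348752) = (95 + ((23523 - 2*(-339)) - 1*(-67)))*(91530 + 348752) = (95 + ((23523 - 1*(-678)) + 67))*440282 = (95 + ((23523 + 678) + 67))*440282 = (95 + (24201 + 67))*440282 = (95 + 24268)*440282 = 24363*440282 = 10726590366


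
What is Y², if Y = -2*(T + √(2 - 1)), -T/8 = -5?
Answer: 6724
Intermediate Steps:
T = 40 (T = -8*(-5) = 40)
Y = -82 (Y = -2*(40 + √(2 - 1)) = -2*(40 + √1) = -2*(40 + 1) = -2*41 = -82)
Y² = (-82)² = 6724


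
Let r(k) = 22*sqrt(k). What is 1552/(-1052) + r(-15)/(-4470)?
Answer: -388/263 - 11*I*sqrt(15)/2235 ≈ -1.4753 - 0.019062*I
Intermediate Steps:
1552/(-1052) + r(-15)/(-4470) = 1552/(-1052) + (22*sqrt(-15))/(-4470) = 1552*(-1/1052) + (22*(I*sqrt(15)))*(-1/4470) = -388/263 + (22*I*sqrt(15))*(-1/4470) = -388/263 - 11*I*sqrt(15)/2235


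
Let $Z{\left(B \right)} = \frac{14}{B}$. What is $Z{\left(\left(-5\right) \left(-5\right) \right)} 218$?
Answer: $\frac{3052}{25} \approx 122.08$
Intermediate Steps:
$Z{\left(\left(-5\right) \left(-5\right) \right)} 218 = \frac{14}{\left(-5\right) \left(-5\right)} 218 = \frac{14}{25} \cdot 218 = \frac{3052}{25}$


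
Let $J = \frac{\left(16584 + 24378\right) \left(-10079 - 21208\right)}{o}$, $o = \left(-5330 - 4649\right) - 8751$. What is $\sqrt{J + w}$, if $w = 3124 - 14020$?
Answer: $\frac{\sqrt{5045375085555}}{9365} \approx 239.85$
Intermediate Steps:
$o = -18730$ ($o = -9979 - 8751 = -18730$)
$w = -10896$ ($w = 3124 - 14020 = -10896$)
$J = \frac{640789047}{9365}$ ($J = \frac{\left(16584 + 24378\right) \left(-10079 - 21208\right)}{-18730} = 40962 \left(-31287\right) \left(- \frac{1}{18730}\right) = \left(-1281578094\right) \left(- \frac{1}{18730}\right) = \frac{640789047}{9365} \approx 68424.0$)
$\sqrt{J + w} = \sqrt{\frac{640789047}{9365} - 10896} = \sqrt{\frac{538748007}{9365}} = \frac{\sqrt{5045375085555}}{9365}$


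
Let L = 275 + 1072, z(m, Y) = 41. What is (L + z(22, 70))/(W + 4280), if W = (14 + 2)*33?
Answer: 347/1202 ≈ 0.28869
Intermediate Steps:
W = 528 (W = 16*33 = 528)
L = 1347
(L + z(22, 70))/(W + 4280) = (1347 + 41)/(528 + 4280) = 1388/4808 = 1388*(1/4808) = 347/1202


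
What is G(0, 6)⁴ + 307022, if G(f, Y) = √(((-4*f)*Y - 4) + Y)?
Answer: 307026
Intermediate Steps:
G(f, Y) = √(-4 + Y - 4*Y*f) (G(f, Y) = √((-4*Y*f - 4) + Y) = √((-4 - 4*Y*f) + Y) = √(-4 + Y - 4*Y*f))
G(0, 6)⁴ + 307022 = (√(-4 + 6 - 4*6*0))⁴ + 307022 = (√(-4 + 6 + 0))⁴ + 307022 = (√2)⁴ + 307022 = 4 + 307022 = 307026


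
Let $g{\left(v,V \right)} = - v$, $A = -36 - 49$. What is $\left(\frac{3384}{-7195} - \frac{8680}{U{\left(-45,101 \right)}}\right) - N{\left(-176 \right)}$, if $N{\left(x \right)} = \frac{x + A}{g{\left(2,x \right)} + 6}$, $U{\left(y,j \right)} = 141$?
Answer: $\frac{13064219}{4057980} \approx 3.2194$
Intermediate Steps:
$A = -85$ ($A = -36 - 49 = -85$)
$N{\left(x \right)} = - \frac{85}{4} + \frac{x}{4}$ ($N{\left(x \right)} = \frac{x - 85}{\left(-1\right) 2 + 6} = \frac{-85 + x}{-2 + 6} = \frac{-85 + x}{4} = \left(-85 + x\right) \frac{1}{4} = - \frac{85}{4} + \frac{x}{4}$)
$\left(\frac{3384}{-7195} - \frac{8680}{U{\left(-45,101 \right)}}\right) - N{\left(-176 \right)} = \left(\frac{3384}{-7195} - \frac{8680}{141}\right) - \left(- \frac{85}{4} + \frac{1}{4} \left(-176\right)\right) = \left(3384 \left(- \frac{1}{7195}\right) - \frac{8680}{141}\right) - \left(- \frac{85}{4} - 44\right) = \left(- \frac{3384}{7195} - \frac{8680}{141}\right) - - \frac{261}{4} = - \frac{62929744}{1014495} + \frac{261}{4} = \frac{13064219}{4057980}$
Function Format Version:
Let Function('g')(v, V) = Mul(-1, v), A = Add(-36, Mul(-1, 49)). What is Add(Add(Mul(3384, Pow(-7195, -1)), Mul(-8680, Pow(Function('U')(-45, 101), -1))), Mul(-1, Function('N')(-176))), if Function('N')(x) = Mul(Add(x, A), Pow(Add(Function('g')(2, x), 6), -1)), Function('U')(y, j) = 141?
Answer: Rational(13064219, 4057980) ≈ 3.2194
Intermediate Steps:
A = -85 (A = Add(-36, -49) = -85)
Function('N')(x) = Add(Rational(-85, 4), Mul(Rational(1, 4), x)) (Function('N')(x) = Mul(Add(x, -85), Pow(Add(Mul(-1, 2), 6), -1)) = Mul(Add(-85, x), Pow(Add(-2, 6), -1)) = Mul(Add(-85, x), Pow(4, -1)) = Mul(Add(-85, x), Rational(1, 4)) = Add(Rational(-85, 4), Mul(Rational(1, 4), x)))
Add(Add(Mul(3384, Pow(-7195, -1)), Mul(-8680, Pow(Function('U')(-45, 101), -1))), Mul(-1, Function('N')(-176))) = Add(Add(Mul(3384, Pow(-7195, -1)), Mul(-8680, Pow(141, -1))), Mul(-1, Add(Rational(-85, 4), Mul(Rational(1, 4), -176)))) = Add(Add(Mul(3384, Rational(-1, 7195)), Mul(-8680, Rational(1, 141))), Mul(-1, Add(Rational(-85, 4), -44))) = Add(Add(Rational(-3384, 7195), Rational(-8680, 141)), Mul(-1, Rational(-261, 4))) = Add(Rational(-62929744, 1014495), Rational(261, 4)) = Rational(13064219, 4057980)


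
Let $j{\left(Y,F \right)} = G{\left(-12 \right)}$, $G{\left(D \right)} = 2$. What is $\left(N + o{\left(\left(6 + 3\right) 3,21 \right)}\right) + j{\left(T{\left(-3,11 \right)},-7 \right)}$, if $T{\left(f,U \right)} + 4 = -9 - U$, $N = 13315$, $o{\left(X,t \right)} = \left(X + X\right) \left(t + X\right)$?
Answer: $15909$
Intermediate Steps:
$o{\left(X,t \right)} = 2 X \left(X + t\right)$
$T{\left(f,U \right)} = -13 - U$ ($T{\left(f,U \right)} = -4 - \left(9 + U\right) = -13 - U$)
$j{\left(Y,F \right)} = 2$
$\left(N + o{\left(\left(6 + 3\right) 3,21 \right)}\right) + j{\left(T{\left(-3,11 \right)},-7 \right)} = \left(13315 + 2 \left(6 + 3\right) 3 \left(\left(6 + 3\right) 3 + 21\right)\right) + 2 = \left(13315 + 2 \cdot 9 \cdot 3 \left(9 \cdot 3 + 21\right)\right) + 2 = \left(13315 + 2 \cdot 27 \left(27 + 21\right)\right) + 2 = \left(13315 + 2 \cdot 27 \cdot 48\right) + 2 = \left(13315 + 2592\right) + 2 = 15907 + 2 = 15909$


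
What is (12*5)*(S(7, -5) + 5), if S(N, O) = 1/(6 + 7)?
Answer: 3960/13 ≈ 304.62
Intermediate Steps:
S(N, O) = 1/13
(12*5)*(S(7, -5) + 5) = (12*5)*(1/13 + 5) = 60*(66/13) = 3960/13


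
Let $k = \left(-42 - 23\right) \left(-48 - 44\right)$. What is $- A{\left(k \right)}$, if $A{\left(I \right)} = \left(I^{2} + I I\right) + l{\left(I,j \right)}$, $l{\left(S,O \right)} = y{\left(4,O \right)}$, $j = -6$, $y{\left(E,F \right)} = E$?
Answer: $-71520804$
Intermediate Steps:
$l{\left(S,O \right)} = 4$
$k = 5980$ ($k = \left(-65\right) \left(-92\right) = 5980$)
$A{\left(I \right)} = 4 + 2 I^{2}$ ($A{\left(I \right)} = \left(I^{2} + I I\right) + 4 = \left(I^{2} + I^{2}\right) + 4 = 2 I^{2} + 4 = 4 + 2 I^{2}$)
$- A{\left(k \right)} = - (4 + 2 \cdot 5980^{2}) = - (4 + 2 \cdot 35760400) = - (4 + 71520800) = \left(-1\right) 71520804 = -71520804$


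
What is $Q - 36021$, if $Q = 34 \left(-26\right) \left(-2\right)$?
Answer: $-34253$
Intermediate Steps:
$Q = 1768$ ($Q = \left(-884\right) \left(-2\right) = 1768$)
$Q - 36021 = 1768 - 36021 = -34253$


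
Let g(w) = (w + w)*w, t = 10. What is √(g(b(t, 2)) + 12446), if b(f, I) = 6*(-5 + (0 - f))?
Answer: √28646 ≈ 169.25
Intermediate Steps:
b(f, I) = -30 - 6*f (b(f, I) = 6*(-5 - f) = -30 - 6*f)
g(w) = 2*w² (g(w) = (2*w)*w = 2*w²)
√(g(b(t, 2)) + 12446) = √(2*(-30 - 6*10)² + 12446) = √(2*(-30 - 60)² + 12446) = √(2*(-90)² + 12446) = √(2*8100 + 12446) = √(16200 + 12446) = √28646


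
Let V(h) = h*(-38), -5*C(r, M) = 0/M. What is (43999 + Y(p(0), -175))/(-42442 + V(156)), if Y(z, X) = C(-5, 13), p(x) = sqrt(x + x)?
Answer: -43999/48370 ≈ -0.90963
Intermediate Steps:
p(x) = sqrt(2)*sqrt(x) (p(x) = sqrt(2*x) = sqrt(2)*sqrt(x))
C(r, M) = 0 (C(r, M) = -0/M = -1/5*0 = 0)
V(h) = -38*h
Y(z, X) = 0
(43999 + Y(p(0), -175))/(-42442 + V(156)) = (43999 + 0)/(-42442 - 38*156) = 43999/(-42442 - 5928) = 43999/(-48370) = 43999*(-1/48370) = -43999/48370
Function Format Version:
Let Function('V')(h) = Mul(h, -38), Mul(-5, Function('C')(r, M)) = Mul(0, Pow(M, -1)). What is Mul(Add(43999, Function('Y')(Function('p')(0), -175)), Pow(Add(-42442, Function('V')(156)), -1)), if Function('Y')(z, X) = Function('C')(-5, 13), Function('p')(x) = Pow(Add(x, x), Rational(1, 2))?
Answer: Rational(-43999, 48370) ≈ -0.90963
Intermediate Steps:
Function('p')(x) = Mul(Pow(2, Rational(1, 2)), Pow(x, Rational(1, 2))) (Function('p')(x) = Pow(Mul(2, x), Rational(1, 2)) = Mul(Pow(2, Rational(1, 2)), Pow(x, Rational(1, 2))))
Function('C')(r, M) = 0 (Function('C')(r, M) = Mul(Rational(-1, 5), Mul(0, Pow(M, -1))) = Mul(Rational(-1, 5), 0) = 0)
Function('V')(h) = Mul(-38, h)
Function('Y')(z, X) = 0
Mul(Add(43999, Function('Y')(Function('p')(0), -175)), Pow(Add(-42442, Function('V')(156)), -1)) = Mul(Add(43999, 0), Pow(Add(-42442, Mul(-38, 156)), -1)) = Mul(43999, Pow(Add(-42442, -5928), -1)) = Mul(43999, Pow(-48370, -1)) = Mul(43999, Rational(-1, 48370)) = Rational(-43999, 48370)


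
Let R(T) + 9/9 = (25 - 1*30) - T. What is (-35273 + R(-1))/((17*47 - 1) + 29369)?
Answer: -35278/30167 ≈ -1.1694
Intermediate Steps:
R(T) = -6 - T (R(T) = -1 + ((25 - 1*30) - T) = -1 + ((25 - 30) - T) = -1 + (-5 - T) = -6 - T)
(-35273 + R(-1))/((17*47 - 1) + 29369) = (-35273 + (-6 - 1*(-1)))/((17*47 - 1) + 29369) = (-35273 + (-6 + 1))/((799 - 1) + 29369) = (-35273 - 5)/(798 + 29369) = -35278/30167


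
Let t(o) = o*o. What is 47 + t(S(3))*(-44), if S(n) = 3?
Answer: -349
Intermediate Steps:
t(o) = o**2
47 + t(S(3))*(-44) = 47 + 3**2*(-44) = 47 + 9*(-44) = 47 - 396 = -349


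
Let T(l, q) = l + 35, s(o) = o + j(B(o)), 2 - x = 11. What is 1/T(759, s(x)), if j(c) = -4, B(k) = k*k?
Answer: 1/794 ≈ 0.0012594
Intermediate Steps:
x = -9 (x = 2 - 1*11 = 2 - 11 = -9)
B(k) = k²
s(o) = -4 + o (s(o) = o - 4 = -4 + o)
T(l, q) = 35 + l
1/T(759, s(x)) = 1/(35 + 759) = 1/794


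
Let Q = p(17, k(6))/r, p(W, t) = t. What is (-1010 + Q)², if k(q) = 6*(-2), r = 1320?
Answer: 12343432201/12100 ≈ 1.0201e+6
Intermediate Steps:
k(q) = -12
Q = -1/110 (Q = -12/1320 = -12*1/1320 = -1/110 ≈ -0.0090909)
(-1010 + Q)² = (-1010 - 1/110)² = (-111101/110)² = 12343432201/12100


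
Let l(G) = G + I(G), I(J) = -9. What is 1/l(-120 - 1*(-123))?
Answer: -1/6 ≈ -0.16667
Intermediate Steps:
l(G) = -9 + G (l(G) = G - 9 = -9 + G)
1/l(-120 - 1*(-123)) = 1/(-9 + (-120 - 1*(-123))) = 1/(-9 + (-120 + 123)) = 1/(-9 + 3) = 1/(-6) = -1/6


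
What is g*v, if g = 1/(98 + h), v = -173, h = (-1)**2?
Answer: -173/99 ≈ -1.7475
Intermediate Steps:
h = 1
g = 1/99 (g = 1/(98 + 1) = 1/99 ≈ 0.010101)
g*v = (1/99)*(-173) = -173/99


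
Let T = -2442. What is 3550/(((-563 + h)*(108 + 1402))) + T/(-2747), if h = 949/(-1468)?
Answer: 303677727706/343216726101 ≈ 0.88480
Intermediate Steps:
h = -949/1468 (h = 949*(-1/1468) = -949/1468 ≈ -0.64646)
3550/(((-563 + h)*(108 + 1402))) + T/(-2747) = 3550/(((-563 - 949/1468)*(108 + 1402))) - 2442/(-2747) = 3550/((-827433/1468*1510)) - 2442*(-1/2747) = 3550/(-624711915/734) + 2442/2747 = 3550*(-734/624711915) + 2442/2747 = -521140/124942383 + 2442/2747 = 303677727706/343216726101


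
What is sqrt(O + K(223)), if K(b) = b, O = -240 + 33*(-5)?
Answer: I*sqrt(182) ≈ 13.491*I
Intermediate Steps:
O = -405 (O = -240 - 165 = -405)
sqrt(O + K(223)) = sqrt(-405 + 223) = sqrt(-182) = I*sqrt(182)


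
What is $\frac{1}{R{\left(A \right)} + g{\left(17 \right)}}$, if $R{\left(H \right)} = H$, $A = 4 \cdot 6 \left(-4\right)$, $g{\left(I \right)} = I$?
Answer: $- \frac{1}{79} \approx -0.012658$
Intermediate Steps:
$A = -96$ ($A = 24 \left(-4\right) = -96$)
$\frac{1}{R{\left(A \right)} + g{\left(17 \right)}} = \frac{1}{-96 + 17} = \frac{1}{-79} = - \frac{1}{79}$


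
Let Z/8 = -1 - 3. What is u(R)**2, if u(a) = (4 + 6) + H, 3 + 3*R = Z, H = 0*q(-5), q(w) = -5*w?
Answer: 100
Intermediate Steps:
Z = -32 (Z = 8*(-1 - 3) = 8*(-4) = -32)
H = 0 (H = 0*(-5*(-5)) = 0*25 = 0)
R = -35/3 (R = -1 + (1/3)*(-32) = -1 - 32/3 = -35/3 ≈ -11.667)
u(a) = 10 (u(a) = (4 + 6) + 0 = 10 + 0 = 10)
u(R)**2 = 10**2 = 100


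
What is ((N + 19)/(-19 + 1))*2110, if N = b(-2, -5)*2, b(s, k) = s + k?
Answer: -5275/9 ≈ -586.11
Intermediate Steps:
b(s, k) = k + s
N = -14 (N = (-5 - 2)*2 = -7*2 = -14)
((N + 19)/(-19 + 1))*2110 = ((-14 + 19)/(-19 + 1))*2110 = (5/(-18))*2110 = (5*(-1/18))*2110 = -5/18*2110 = -5275/9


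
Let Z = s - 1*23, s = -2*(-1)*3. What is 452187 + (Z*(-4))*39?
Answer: 454839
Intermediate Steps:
s = 6 (s = 2*3 = 6)
Z = -17 (Z = 6 - 1*23 = 6 - 23 = -17)
452187 + (Z*(-4))*39 = 452187 - 17*(-4)*39 = 452187 + 68*39 = 452187 + 2652 = 454839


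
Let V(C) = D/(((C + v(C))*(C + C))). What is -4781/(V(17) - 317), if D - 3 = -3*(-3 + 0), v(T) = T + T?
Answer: 1381709/91611 ≈ 15.082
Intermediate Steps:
v(T) = 2*T
D = 12 (D = 3 - 3*(-3 + 0) = 3 - 3*(-3) = 3 + 9 = 12)
V(C) = 2/C² (V(C) = 12/(((C + 2*C)*(C + C))) = 12/(((3*C)*(2*C))) = 12/((6*C²)) = 12*(1/(6*C²)) = 2/C²)
-4781/(V(17) - 317) = -4781/(2/17² - 317) = -4781/(2*(1/289) - 317) = -4781/(2/289 - 317) = -4781/(-91611/289) = -289/91611*(-4781) = 1381709/91611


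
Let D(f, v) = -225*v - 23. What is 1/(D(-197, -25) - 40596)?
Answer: -1/34994 ≈ -2.8576e-5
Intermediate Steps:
D(f, v) = -23 - 225*v
1/(D(-197, -25) - 40596) = 1/((-23 - 225*(-25)) - 40596) = 1/((-23 + 5625) - 40596) = 1/(5602 - 40596) = 1/(-34994) = -1/34994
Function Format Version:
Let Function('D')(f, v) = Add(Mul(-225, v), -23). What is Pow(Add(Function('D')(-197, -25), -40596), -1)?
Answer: Rational(-1, 34994) ≈ -2.8576e-5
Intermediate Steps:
Function('D')(f, v) = Add(-23, Mul(-225, v))
Pow(Add(Function('D')(-197, -25), -40596), -1) = Pow(Add(Add(-23, Mul(-225, -25)), -40596), -1) = Pow(Add(Add(-23, 5625), -40596), -1) = Pow(Add(5602, -40596), -1) = Pow(-34994, -1) = Rational(-1, 34994)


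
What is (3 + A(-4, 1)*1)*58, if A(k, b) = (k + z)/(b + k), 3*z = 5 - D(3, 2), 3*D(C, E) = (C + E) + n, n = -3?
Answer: 6032/27 ≈ 223.41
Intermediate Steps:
D(C, E) = -1 + C/3 + E/3 (D(C, E) = ((C + E) - 3)/3 = (-3 + C + E)/3 = -1 + C/3 + E/3)
z = 13/9 (z = (5 - (-1 + (1/3)*3 + (1/3)*2))/3 = (5 - (-1 + 1 + 2/3))/3 = (5 - 1*2/3)/3 = (5 - 2/3)/3 = (1/3)*(13/3) = 13/9 ≈ 1.4444)
A(k, b) = (13/9 + k)/(b + k) (A(k, b) = (k + 13/9)/(b + k) = (13/9 + k)/(b + k))
(3 + A(-4, 1)*1)*58 = (3 + ((13/9 - 4)/(1 - 4))*1)*58 = (3 + (-23/9/(-3))*1)*58 = (3 - 1/3*(-23/9)*1)*58 = (3 + (23/27)*1)*58 = (3 + 23/27)*58 = (104/27)*58 = 6032/27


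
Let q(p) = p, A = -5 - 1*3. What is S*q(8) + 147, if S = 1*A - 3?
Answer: 59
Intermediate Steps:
A = -8 (A = -5 - 3 = -8)
S = -11 (S = 1*(-8) - 3 = -8 - 3 = -11)
S*q(8) + 147 = -11*8 + 147 = -88 + 147 = 59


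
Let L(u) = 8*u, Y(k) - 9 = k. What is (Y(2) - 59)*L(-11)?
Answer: 4224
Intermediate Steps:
Y(k) = 9 + k
(Y(2) - 59)*L(-11) = ((9 + 2) - 59)*(8*(-11)) = (11 - 59)*(-88) = -48*(-88) = 4224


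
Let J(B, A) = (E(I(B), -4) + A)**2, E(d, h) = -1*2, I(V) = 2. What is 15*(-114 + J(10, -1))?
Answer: -1575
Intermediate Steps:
E(d, h) = -2
J(B, A) = (-2 + A)**2
15*(-114 + J(10, -1)) = 15*(-114 + (-2 - 1)**2) = 15*(-114 + (-3)**2) = 15*(-114 + 9) = 15*(-105) = -1575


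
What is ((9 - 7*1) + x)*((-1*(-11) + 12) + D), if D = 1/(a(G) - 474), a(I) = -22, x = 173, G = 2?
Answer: 1996225/496 ≈ 4024.6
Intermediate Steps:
D = -1/496 (D = 1/(-22 - 474) = 1/(-496) = -1/496 ≈ -0.0020161)
((9 - 7*1) + x)*((-1*(-11) + 12) + D) = ((9 - 7*1) + 173)*((-1*(-11) + 12) - 1/496) = ((9 - 7) + 173)*((11 + 12) - 1/496) = (2 + 173)*(23 - 1/496) = 175*(11407/496) = 1996225/496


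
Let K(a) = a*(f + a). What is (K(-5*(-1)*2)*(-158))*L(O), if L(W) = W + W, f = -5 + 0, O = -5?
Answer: 79000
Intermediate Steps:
f = -5
K(a) = a*(-5 + a)
L(W) = 2*W
(K(-5*(-1)*2)*(-158))*L(O) = (((-5*(-1)*2)*(-5 - 5*(-1)*2))*(-158))*(2*(-5)) = (((5*2)*(-5 + 5*2))*(-158))*(-10) = ((10*(-5 + 10))*(-158))*(-10) = ((10*5)*(-158))*(-10) = (50*(-158))*(-10) = -7900*(-10) = 79000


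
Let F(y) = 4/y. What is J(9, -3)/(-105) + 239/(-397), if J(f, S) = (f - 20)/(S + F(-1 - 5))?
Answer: -8762/13895 ≈ -0.63059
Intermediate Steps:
J(f, S) = (-20 + f)/(-2/3 + S) (J(f, S) = (f - 20)/(S + 4/(-1 - 5)) = (-20 + f)/(S + 4/(-6)) = (-20 + f)/(S + 4*(-1/6)) = (-20 + f)/(S - 2/3) = (-20 + f)/(-2/3 + S))
J(9, -3)/(-105) + 239/(-397) = (3*(-20 + 9)/(-2 + 3*(-3)))/(-105) + 239/(-397) = (3*(-11)/(-2 - 9))*(-1/105) + 239*(-1/397) = (3*(-11)/(-11))*(-1/105) - 239/397 = (3*(-1/11)*(-11))*(-1/105) - 239/397 = 3*(-1/105) - 239/397 = -1/35 - 239/397 = -8762/13895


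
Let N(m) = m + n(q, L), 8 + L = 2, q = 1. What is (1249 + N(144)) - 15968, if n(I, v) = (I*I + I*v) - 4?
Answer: -14584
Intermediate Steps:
L = -6 (L = -8 + 2 = -6)
n(I, v) = -4 + I**2 + I*v (n(I, v) = (I**2 + I*v) - 4 = -4 + I**2 + I*v)
N(m) = -9 + m (N(m) = m + (-4 + 1**2 + 1*(-6)) = m + (-4 + 1 - 6) = m - 9 = -9 + m)
(1249 + N(144)) - 15968 = (1249 + (-9 + 144)) - 15968 = (1249 + 135) - 15968 = 1384 - 15968 = -14584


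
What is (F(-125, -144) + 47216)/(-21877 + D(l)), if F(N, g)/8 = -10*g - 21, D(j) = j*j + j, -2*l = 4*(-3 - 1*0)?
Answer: -58568/21835 ≈ -2.6823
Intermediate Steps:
l = 6 (l = -2*(-3 - 1*0) = -2*(-3 + 0) = -2*(-3) = -½*(-12) = 6)
D(j) = j + j² (D(j) = j² + j = j + j²)
F(N, g) = -168 - 80*g (F(N, g) = 8*(-10*g - 21) = 8*(-21 - 10*g) = -168 - 80*g)
(F(-125, -144) + 47216)/(-21877 + D(l)) = ((-168 - 80*(-144)) + 47216)/(-21877 + 6*(1 + 6)) = ((-168 + 11520) + 47216)/(-21877 + 6*7) = (11352 + 47216)/(-21877 + 42) = 58568/(-21835) = 58568*(-1/21835) = -58568/21835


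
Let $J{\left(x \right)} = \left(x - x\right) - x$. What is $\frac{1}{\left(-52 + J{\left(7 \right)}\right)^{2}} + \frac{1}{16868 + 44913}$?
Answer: $\frac{65262}{215059661} \approx 0.00030346$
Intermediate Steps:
$J{\left(x \right)} = - x$ ($J{\left(x \right)} = 0 - x = - x$)
$\frac{1}{\left(-52 + J{\left(7 \right)}\right)^{2}} + \frac{1}{16868 + 44913} = \frac{1}{\left(-52 - 7\right)^{2}} + \frac{1}{16868 + 44913} = \frac{1}{\left(-52 - 7\right)^{2}} + \frac{1}{61781} = \frac{1}{\left(-59\right)^{2}} + \frac{1}{61781} = \frac{1}{3481} + \frac{1}{61781} = \frac{65262}{215059661}$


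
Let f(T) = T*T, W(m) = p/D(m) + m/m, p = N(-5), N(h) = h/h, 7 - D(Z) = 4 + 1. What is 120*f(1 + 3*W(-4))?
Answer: 3630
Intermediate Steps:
D(Z) = 2 (D(Z) = 7 - (4 + 1) = 7 - 1*5 = 7 - 5 = 2)
N(h) = 1
p = 1
W(m) = 3/2 (W(m) = 1/2 + m/m = 1*(½) + 1 = ½ + 1 = 3/2)
f(T) = T²
120*f(1 + 3*W(-4)) = 120*(1 + 3*(3/2))² = 120*(1 + 9/2)² = 120*(11/2)² = 120*(121/4) = 3630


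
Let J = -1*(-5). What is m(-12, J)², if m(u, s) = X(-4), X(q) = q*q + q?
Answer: 144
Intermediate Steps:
J = 5
X(q) = q + q² (X(q) = q² + q = q + q²)
m(u, s) = 12 (m(u, s) = -4*(1 - 4) = -4*(-3) = 12)
m(-12, J)² = 12² = 144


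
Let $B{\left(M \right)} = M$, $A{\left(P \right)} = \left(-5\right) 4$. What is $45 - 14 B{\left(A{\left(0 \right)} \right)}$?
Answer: $325$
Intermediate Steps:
$A{\left(P \right)} = -20$
$45 - 14 B{\left(A{\left(0 \right)} \right)} = 45 - -280 = 45 + 280 = 325$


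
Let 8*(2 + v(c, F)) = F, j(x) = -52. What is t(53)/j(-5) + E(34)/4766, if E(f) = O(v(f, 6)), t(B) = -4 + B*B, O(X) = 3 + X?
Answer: -13368539/247832 ≈ -53.942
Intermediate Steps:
v(c, F) = -2 + F/8
t(B) = -4 + B**2
E(f) = 7/4 (E(f) = 3 + (-2 + (1/8)*6) = 3 + (-2 + 3/4) = 3 - 5/4 = 7/4)
t(53)/j(-5) + E(34)/4766 = (-4 + 53**2)/(-52) + (7/4)/4766 = (-4 + 2809)*(-1/52) + (7/4)*(1/4766) = 2805*(-1/52) + 7/19064 = -2805/52 + 7/19064 = -13368539/247832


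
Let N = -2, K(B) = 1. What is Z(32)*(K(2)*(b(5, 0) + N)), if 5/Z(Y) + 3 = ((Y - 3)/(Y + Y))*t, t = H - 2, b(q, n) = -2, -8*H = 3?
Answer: 10240/2087 ≈ 4.9066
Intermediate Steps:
H = -3/8 (H = -⅛*3 = -3/8 ≈ -0.37500)
t = -19/8 (t = -3/8 - 2 = -19/8 ≈ -2.3750)
Z(Y) = 5/(-3 - 19*(-3 + Y)/(16*Y)) (Z(Y) = 5/(-3 + ((Y - 3)/(Y + Y))*(-19/8)) = 5/(-3 + ((-3 + Y)/((2*Y)))*(-19/8)) = 5/(-3 + ((-3 + Y)*(1/(2*Y)))*(-19/8)) = 5/(-3 + ((-3 + Y)/(2*Y))*(-19/8)) = 5/(-3 - 19*(-3 + Y)/(16*Y)))
Z(32)*(K(2)*(b(5, 0) + N)) = (-80*32/(-57 + 67*32))*(1*(-2 - 2)) = (-80*32/(-57 + 2144))*(1*(-4)) = -80*32/2087*(-4) = -80*32*1/2087*(-4) = -2560/2087*(-4) = 10240/2087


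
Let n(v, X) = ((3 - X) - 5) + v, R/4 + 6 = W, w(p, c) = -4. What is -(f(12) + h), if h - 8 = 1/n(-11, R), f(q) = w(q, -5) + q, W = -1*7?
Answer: -625/39 ≈ -16.026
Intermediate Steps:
W = -7
R = -52 (R = -24 + 4*(-7) = -24 - 28 = -52)
f(q) = -4 + q
n(v, X) = -2 + v - X (n(v, X) = (-2 - X) + v = -2 + v - X)
h = 313/39 (h = 8 + 1/(-2 - 11 - 1*(-52)) = 8 + 1/(-2 - 11 + 52) = 8 + 1/39 = 313/39 ≈ 8.0256)
-(f(12) + h) = -((-4 + 12) + 313/39) = -(8 + 313/39) = -1*625/39 = -625/39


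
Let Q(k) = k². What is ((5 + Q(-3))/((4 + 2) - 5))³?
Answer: 2744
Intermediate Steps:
((5 + Q(-3))/((4 + 2) - 5))³ = ((5 + (-3)²)/((4 + 2) - 5))³ = ((5 + 9)/(6 - 5))³ = (14/1)³ = (14*1)³ = 14³ = 2744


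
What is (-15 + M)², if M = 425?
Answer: 168100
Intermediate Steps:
(-15 + M)² = (-15 + 425)² = 410² = 168100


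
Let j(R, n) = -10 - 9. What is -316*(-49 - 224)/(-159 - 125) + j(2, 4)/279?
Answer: -6018542/19809 ≈ -303.83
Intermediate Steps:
j(R, n) = -19
-316*(-49 - 224)/(-159 - 125) + j(2, 4)/279 = -316*(-49 - 224)/(-159 - 125) - 19/279 = -316/((-284/(-273))) - 19*1/279 = -316/((-284*(-1/273))) - 19/279 = -316/284/273 - 19/279 = -316*273/284 - 19/279 = -21567/71 - 19/279 = -6018542/19809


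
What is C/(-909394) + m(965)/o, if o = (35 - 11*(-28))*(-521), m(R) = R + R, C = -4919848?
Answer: 438718233362/81255717991 ≈ 5.3992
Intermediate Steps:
m(R) = 2*R
o = -178703 (o = (35 + 308)*(-521) = 343*(-521) = -178703)
C/(-909394) + m(965)/o = -4919848/(-909394) + (2*965)/(-178703) = -4919848*(-1/909394) + 1930*(-1/178703) = 2459924/454697 - 1930/178703 = 438718233362/81255717991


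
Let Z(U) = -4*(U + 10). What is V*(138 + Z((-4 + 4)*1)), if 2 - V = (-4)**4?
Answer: -24892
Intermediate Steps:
V = -254 (V = 2 - 1*(-4)**4 = 2 - 1*256 = 2 - 256 = -254)
Z(U) = -40 - 4*U (Z(U) = -4*(10 + U) = -40 - 4*U)
V*(138 + Z((-4 + 4)*1)) = -254*(138 + (-40 - 4*(-4 + 4))) = -254*(138 + (-40 - 0)) = -254*(138 + (-40 - 4*0)) = -254*(138 + (-40 + 0)) = -254*(138 - 40) = -254*98 = -24892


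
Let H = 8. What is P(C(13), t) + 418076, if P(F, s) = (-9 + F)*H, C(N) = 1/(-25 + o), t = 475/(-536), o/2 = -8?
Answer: 17138156/41 ≈ 4.1800e+5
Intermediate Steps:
o = -16 (o = 2*(-8) = -16)
t = -475/536 (t = 475*(-1/536) = -475/536 ≈ -0.88619)
C(N) = -1/41 (C(N) = 1/(-25 - 16) = 1/(-41) = -1/41)
P(F, s) = -72 + 8*F (P(F, s) = (-9 + F)*8 = -72 + 8*F)
P(C(13), t) + 418076 = (-72 + 8*(-1/41)) + 418076 = (-72 - 8/41) + 418076 = -2960/41 + 418076 = 17138156/41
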